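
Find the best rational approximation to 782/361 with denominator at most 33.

13/6

Expand x = 782/361 as a continued fraction with the Euclidean algorithm:
  782 = 2*361 + 60, so a_0 = 2.
  361 = 6*60 + 1, so a_1 = 6.
  60 = 60*1 + 0, so a_2 = 60.
so x = [2; 6, 60].
Convergents (p_i = a_i*p_{i-1} + p_{i-2}, q_i = a_i*q_{i-1} + q_{i-2} with p_{-2}=0, p_{-1}=1, q_{-2}=1, q_{-1}=0), until the denominator exceeds 33:
  i=0: a_0=2, p_0 = 2*1 + 0 = 2, q_0 = 2*0 + 1 = 1.
  i=1: a_1=6, p_1 = 6*2 + 1 = 13, q_1 = 6*1 + 0 = 6.
  i=2: a_2=60, p_2 = 60*13 + 2 = 782, q_2 = 60*6 + 1 = 361.
q_2 = 361 > 33, so the last convergent with denominator <= 33 is p_1/q_1 = 13/6.
The closest fraction with denominator <= 33 is either p_1/q_1 or the intermediate fraction (k*p_1 + p_0)/(k*q_1 + q_0) with the largest k >= 1 whose denominator stays <= 33; these approach x as k grows, and every other convergent or intermediate fraction in range is farther away.
Largest k: floor((33 - q_0)/q_1) = floor((33 - 1)/6) = 5.
That gives (5*13 + 2)/(5*6 + 1) = 67/31.
Compare the errors: |x - 13/6| = |782*6 - 13*361|/(361*6) = 1/2166, and |x - 67/31| = |782*31 - 67*361|/(361*31) = 55/11191.
Cross-multiplying, 1*11191 = 11191 < 119130 = 55*2166, so 1/2166 is smaller: the convergent 13/6 is closer to x than 67/31.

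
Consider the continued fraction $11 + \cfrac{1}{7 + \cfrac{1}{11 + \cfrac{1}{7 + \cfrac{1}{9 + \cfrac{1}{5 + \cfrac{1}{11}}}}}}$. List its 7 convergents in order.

11/1, 78/7, 869/78, 6161/553, 56318/5055, 287751/25828, 3221579/289163

Using the convergent recurrence p_i = a_i*p_{i-1} + p_{i-2}, q_i = a_i*q_{i-1} + q_{i-2} with p_{-2}=0, p_{-1}=1, q_{-2}=1, q_{-1}=0:
  i=0: a_0=11, p_0 = 11*1 + 0 = 11, q_0 = 11*0 + 1 = 1.
  i=1: a_1=7, p_1 = 7*11 + 1 = 78, q_1 = 7*1 + 0 = 7.
  i=2: a_2=11, p_2 = 11*78 + 11 = 869, q_2 = 11*7 + 1 = 78.
  i=3: a_3=7, p_3 = 7*869 + 78 = 6161, q_3 = 7*78 + 7 = 553.
  i=4: a_4=9, p_4 = 9*6161 + 869 = 56318, q_4 = 9*553 + 78 = 5055.
  i=5: a_5=5, p_5 = 5*56318 + 6161 = 287751, q_5 = 5*5055 + 553 = 25828.
  i=6: a_6=11, p_6 = 11*287751 + 56318 = 3221579, q_6 = 11*25828 + 5055 = 289163.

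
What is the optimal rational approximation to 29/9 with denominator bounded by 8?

Expand x = 29/9 as a continued fraction with the Euclidean algorithm:
  29 = 3*9 + 2, so a_0 = 3.
  9 = 4*2 + 1, so a_1 = 4.
  2 = 2*1 + 0, so a_2 = 2.
so x = [3; 4, 2].
Convergents (p_i = a_i*p_{i-1} + p_{i-2}, q_i = a_i*q_{i-1} + q_{i-2} with p_{-2}=0, p_{-1}=1, q_{-2}=1, q_{-1}=0), until the denominator exceeds 8:
  i=0: a_0=3, p_0 = 3*1 + 0 = 3, q_0 = 3*0 + 1 = 1.
  i=1: a_1=4, p_1 = 4*3 + 1 = 13, q_1 = 4*1 + 0 = 4.
  i=2: a_2=2, p_2 = 2*13 + 3 = 29, q_2 = 2*4 + 1 = 9.
q_2 = 9 > 8, so the last convergent with denominator <= 8 is p_1/q_1 = 13/4.
The closest fraction with denominator <= 8 is either p_1/q_1 or the intermediate fraction (k*p_1 + p_0)/(k*q_1 + q_0) with the largest k >= 1 whose denominator stays <= 8; these approach x as k grows, and every other convergent or intermediate fraction in range is farther away.
Largest k: floor((8 - q_0)/q_1) = floor((8 - 1)/4) = 1.
That gives (1*13 + 3)/(1*4 + 1) = 16/5.
Compare the errors: |x - 13/4| = |29*4 - 13*9|/(9*4) = 1/36, and |x - 16/5| = |29*5 - 16*9|/(9*5) = 1/45.
Cross-multiplying, 1*36 = 36 < 45 = 1*45, so 1/45 is smaller: the intermediate fraction 16/5 is closer to x than 13/4.

16/5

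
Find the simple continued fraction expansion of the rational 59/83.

Run the Euclidean algorithm on 59 and 83; the successive quotients are the partial quotients a_0, a_1, ... (each step inverts the fractional part left over by the previous one):
  59 = 0*83 + 59, so a_0 = 0.
  83 = 1*59 + 24, so a_1 = 1.
  59 = 2*24 + 11, so a_2 = 2.
  24 = 2*11 + 2, so a_3 = 2.
  11 = 5*2 + 1, so a_4 = 5.
  2 = 2*1 + 0, so a_5 = 2.
The remainder reaches 0 after 6 divisions, so the expansion has 6 partial quotients, read off in order.

[0; 1, 2, 2, 5, 2]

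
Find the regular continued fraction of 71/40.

[1; 1, 3, 2, 4]

Run the Euclidean algorithm on 71 and 40; the successive quotients are the partial quotients a_0, a_1, ... (each step inverts the fractional part left over by the previous one):
  71 = 1*40 + 31, so a_0 = 1.
  40 = 1*31 + 9, so a_1 = 1.
  31 = 3*9 + 4, so a_2 = 3.
  9 = 2*4 + 1, so a_3 = 2.
  4 = 4*1 + 0, so a_4 = 4.
The remainder reaches 0 after 5 divisions, so the expansion has 5 partial quotients, read off in order.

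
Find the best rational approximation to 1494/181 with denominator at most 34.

256/31

Expand x = 1494/181 as a continued fraction with the Euclidean algorithm:
  1494 = 8*181 + 46, so a_0 = 8.
  181 = 3*46 + 43, so a_1 = 3.
  46 = 1*43 + 3, so a_2 = 1.
  43 = 14*3 + 1, so a_3 = 14.
  3 = 3*1 + 0, so a_4 = 3.
so x = [8; 3, 1, 14, 3].
Convergents (p_i = a_i*p_{i-1} + p_{i-2}, q_i = a_i*q_{i-1} + q_{i-2} with p_{-2}=0, p_{-1}=1, q_{-2}=1, q_{-1}=0), until the denominator exceeds 34:
  i=0: a_0=8, p_0 = 8*1 + 0 = 8, q_0 = 8*0 + 1 = 1.
  i=1: a_1=3, p_1 = 3*8 + 1 = 25, q_1 = 3*1 + 0 = 3.
  i=2: a_2=1, p_2 = 1*25 + 8 = 33, q_2 = 1*3 + 1 = 4.
  i=3: a_3=14, p_3 = 14*33 + 25 = 487, q_3 = 14*4 + 3 = 59.
q_3 = 59 > 34, so the last convergent with denominator <= 34 is p_2/q_2 = 33/4.
The closest fraction with denominator <= 34 is either p_2/q_2 or the intermediate fraction (k*p_2 + p_1)/(k*q_2 + q_1) with the largest k >= 1 whose denominator stays <= 34; these approach x as k grows, and every other convergent or intermediate fraction in range is farther away.
Largest k: floor((34 - q_1)/q_2) = floor((34 - 3)/4) = 7.
That gives (7*33 + 25)/(7*4 + 3) = 256/31.
Compare the errors: |x - 33/4| = |1494*4 - 33*181|/(181*4) = 3/724, and |x - 256/31| = |1494*31 - 256*181|/(181*31) = 22/5611.
Cross-multiplying, 22*724 = 15928 < 16833 = 3*5611, so 22/5611 is smaller: the intermediate fraction 256/31 is closer to x than 33/4.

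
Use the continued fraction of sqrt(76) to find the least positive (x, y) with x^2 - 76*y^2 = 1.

(x, y) = (57799, 6630)

First expand sqrt(76) as a continued fraction. With x_i = (sqrt(76) + m_i)/d_i and (m_0, d_0) = (0, 1): a_0 = floor(sqrt(76)) = 8, since 8^2 = 64 <= 76 < 81 = 9^2.
Iterate m_{i+1} = d_i*a_i - m_i, d_{i+1} = (76 - m_{i+1}^2)/d_i, a_{i+1} = floor((a_0 + m_{i+1})/d_{i+1}):
  m_1 = 1*8 - 0 = 8, d_1 = (76 - 8^2)/1 = 12/1 = 12, a_1 = floor((8 + 8)/12) = 1.
  m_2 = 12*1 - 8 = 4, d_2 = (76 - 4^2)/12 = 60/12 = 5, a_2 = floor((8 + 4)/5) = 2.
  m_3 = 5*2 - 4 = 6, d_3 = (76 - 6^2)/5 = 40/5 = 8, a_3 = floor((8 + 6)/8) = 1.
  m_4 = 8*1 - 6 = 2, d_4 = (76 - 2^2)/8 = 72/8 = 9, a_4 = floor((8 + 2)/9) = 1.
  m_5 = 9*1 - 2 = 7, d_5 = (76 - 7^2)/9 = 27/9 = 3, a_5 = floor((8 + 7)/3) = 5.
  m_6 = 3*5 - 7 = 8, d_6 = (76 - 8^2)/3 = 12/3 = 4, a_6 = floor((8 + 8)/4) = 4.
  m_7 = 4*4 - 8 = 8, d_7 = (76 - 8^2)/4 = 12/4 = 3, a_7 = floor((8 + 8)/3) = 5.
  m_8 = 3*5 - 8 = 7, d_8 = (76 - 7^2)/3 = 27/3 = 9, a_8 = floor((8 + 7)/9) = 1.
  m_9 = 9*1 - 7 = 2, d_9 = (76 - 2^2)/9 = 72/9 = 8, a_9 = floor((8 + 2)/8) = 1.
  m_10 = 8*1 - 2 = 6, d_10 = (76 - 6^2)/8 = 40/8 = 5, a_10 = floor((8 + 6)/5) = 2.
  m_11 = 5*2 - 6 = 4, d_11 = (76 - 4^2)/5 = 60/5 = 12, a_11 = floor((8 + 4)/12) = 1.
  m_12 = 12*1 - 4 = 8, d_12 = (76 - 8^2)/12 = 12/12 = 1, a_12 = floor((8 + 8)/1) = 16.
  m_13 = 1*16 - 8 = 8, d_13 = (76 - 8^2)/1 = 12/1 = 12: (m_13, d_13) = (m_1, d_1) = (8, 12), so from here the quotients repeat a_1, ..., a_12; the period length is 12.
So sqrt(76) = [8; (1, 2, 1, 1, 5, 4, 5, 1, 1, 2, 1, 16)] with period length k = 12.
k is even, so the fundamental solution of x^2 - 76y^2 = 1 is (p_{k-1}, q_{k-1}) = (p_11, q_11); compute convergents through index 11.
Convergents (p_i = a_i*p_{i-1} + p_{i-2}, q_i = a_i*q_{i-1} + q_{i-2} with p_{-2}=0, p_{-1}=1, q_{-2}=1, q_{-1}=0):
  i=0: a_0=8, p_0 = 8*1 + 0 = 8, q_0 = 8*0 + 1 = 1.
  i=1: a_1=1, p_1 = 1*8 + 1 = 9, q_1 = 1*1 + 0 = 1.
  i=2: a_2=2, p_2 = 2*9 + 8 = 26, q_2 = 2*1 + 1 = 3.
  i=3: a_3=1, p_3 = 1*26 + 9 = 35, q_3 = 1*3 + 1 = 4.
  i=4: a_4=1, p_4 = 1*35 + 26 = 61, q_4 = 1*4 + 3 = 7.
  i=5: a_5=5, p_5 = 5*61 + 35 = 340, q_5 = 5*7 + 4 = 39.
  i=6: a_6=4, p_6 = 4*340 + 61 = 1421, q_6 = 4*39 + 7 = 163.
  i=7: a_7=5, p_7 = 5*1421 + 340 = 7445, q_7 = 5*163 + 39 = 854.
  i=8: a_8=1, p_8 = 1*7445 + 1421 = 8866, q_8 = 1*854 + 163 = 1017.
  i=9: a_9=1, p_9 = 1*8866 + 7445 = 16311, q_9 = 1*1017 + 854 = 1871.
  i=10: a_10=2, p_10 = 2*16311 + 8866 = 41488, q_10 = 2*1871 + 1017 = 4759.
  i=11: a_11=1, p_11 = 1*41488 + 16311 = 57799, q_11 = 1*4759 + 1871 = 6630.
Check: 57799^2 - 76*6630^2 = 3340724401 - 3340724400 = 1, so (x, y) = (57799, 6630) solves the equation, and by the theorem it is the least positive solution.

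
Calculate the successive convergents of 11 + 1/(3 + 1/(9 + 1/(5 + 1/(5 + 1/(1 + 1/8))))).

Using the convergent recurrence p_i = a_i*p_{i-1} + p_{i-2}, q_i = a_i*q_{i-1} + q_{i-2} with p_{-2}=0, p_{-1}=1, q_{-2}=1, q_{-1}=0:
  i=0: a_0=11, p_0 = 11*1 + 0 = 11, q_0 = 11*0 + 1 = 1.
  i=1: a_1=3, p_1 = 3*11 + 1 = 34, q_1 = 3*1 + 0 = 3.
  i=2: a_2=9, p_2 = 9*34 + 11 = 317, q_2 = 9*3 + 1 = 28.
  i=3: a_3=5, p_3 = 5*317 + 34 = 1619, q_3 = 5*28 + 3 = 143.
  i=4: a_4=5, p_4 = 5*1619 + 317 = 8412, q_4 = 5*143 + 28 = 743.
  i=5: a_5=1, p_5 = 1*8412 + 1619 = 10031, q_5 = 1*743 + 143 = 886.
  i=6: a_6=8, p_6 = 8*10031 + 8412 = 88660, q_6 = 8*886 + 743 = 7831.

11/1, 34/3, 317/28, 1619/143, 8412/743, 10031/886, 88660/7831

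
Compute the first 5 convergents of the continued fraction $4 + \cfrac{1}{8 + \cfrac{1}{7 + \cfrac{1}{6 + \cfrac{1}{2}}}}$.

4/1, 33/8, 235/57, 1443/350, 3121/757

Using the convergent recurrence p_i = a_i*p_{i-1} + p_{i-2}, q_i = a_i*q_{i-1} + q_{i-2} with p_{-2}=0, p_{-1}=1, q_{-2}=1, q_{-1}=0:
  i=0: a_0=4, p_0 = 4*1 + 0 = 4, q_0 = 4*0 + 1 = 1.
  i=1: a_1=8, p_1 = 8*4 + 1 = 33, q_1 = 8*1 + 0 = 8.
  i=2: a_2=7, p_2 = 7*33 + 4 = 235, q_2 = 7*8 + 1 = 57.
  i=3: a_3=6, p_3 = 6*235 + 33 = 1443, q_3 = 6*57 + 8 = 350.
  i=4: a_4=2, p_4 = 2*1443 + 235 = 3121, q_4 = 2*350 + 57 = 757.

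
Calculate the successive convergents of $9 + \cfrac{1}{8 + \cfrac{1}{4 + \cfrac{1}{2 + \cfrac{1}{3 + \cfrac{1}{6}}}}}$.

9/1, 73/8, 301/33, 675/74, 2326/255, 14631/1604

Using the convergent recurrence p_i = a_i*p_{i-1} + p_{i-2}, q_i = a_i*q_{i-1} + q_{i-2} with p_{-2}=0, p_{-1}=1, q_{-2}=1, q_{-1}=0:
  i=0: a_0=9, p_0 = 9*1 + 0 = 9, q_0 = 9*0 + 1 = 1.
  i=1: a_1=8, p_1 = 8*9 + 1 = 73, q_1 = 8*1 + 0 = 8.
  i=2: a_2=4, p_2 = 4*73 + 9 = 301, q_2 = 4*8 + 1 = 33.
  i=3: a_3=2, p_3 = 2*301 + 73 = 675, q_3 = 2*33 + 8 = 74.
  i=4: a_4=3, p_4 = 3*675 + 301 = 2326, q_4 = 3*74 + 33 = 255.
  i=5: a_5=6, p_5 = 6*2326 + 675 = 14631, q_5 = 6*255 + 74 = 1604.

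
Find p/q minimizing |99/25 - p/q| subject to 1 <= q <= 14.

55/14

Expand x = 99/25 as a continued fraction with the Euclidean algorithm:
  99 = 3*25 + 24, so a_0 = 3.
  25 = 1*24 + 1, so a_1 = 1.
  24 = 24*1 + 0, so a_2 = 24.
so x = [3; 1, 24].
Convergents (p_i = a_i*p_{i-1} + p_{i-2}, q_i = a_i*q_{i-1} + q_{i-2} with p_{-2}=0, p_{-1}=1, q_{-2}=1, q_{-1}=0), until the denominator exceeds 14:
  i=0: a_0=3, p_0 = 3*1 + 0 = 3, q_0 = 3*0 + 1 = 1.
  i=1: a_1=1, p_1 = 1*3 + 1 = 4, q_1 = 1*1 + 0 = 1.
  i=2: a_2=24, p_2 = 24*4 + 3 = 99, q_2 = 24*1 + 1 = 25.
q_2 = 25 > 14, so the last convergent with denominator <= 14 is p_1/q_1 = 4/1.
The closest fraction with denominator <= 14 is either p_1/q_1 or the intermediate fraction (k*p_1 + p_0)/(k*q_1 + q_0) with the largest k >= 1 whose denominator stays <= 14; these approach x as k grows, and every other convergent or intermediate fraction in range is farther away.
Largest k: floor((14 - q_0)/q_1) = floor((14 - 1)/1) = 13.
That gives (13*4 + 3)/(13*1 + 1) = 55/14.
Compare the errors: |x - 4/1| = |99*1 - 4*25|/(25*1) = 1/25, and |x - 55/14| = |99*14 - 55*25|/(25*14) = 11/350.
Cross-multiplying, 11*25 = 275 < 350 = 1*350, so 11/350 is smaller: the intermediate fraction 55/14 is closer to x than 4/1.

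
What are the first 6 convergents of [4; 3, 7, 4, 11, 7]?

Using the convergent recurrence p_i = a_i*p_{i-1} + p_{i-2}, q_i = a_i*q_{i-1} + q_{i-2} with p_{-2}=0, p_{-1}=1, q_{-2}=1, q_{-1}=0:
  i=0: a_0=4, p_0 = 4*1 + 0 = 4, q_0 = 4*0 + 1 = 1.
  i=1: a_1=3, p_1 = 3*4 + 1 = 13, q_1 = 3*1 + 0 = 3.
  i=2: a_2=7, p_2 = 7*13 + 4 = 95, q_2 = 7*3 + 1 = 22.
  i=3: a_3=4, p_3 = 4*95 + 13 = 393, q_3 = 4*22 + 3 = 91.
  i=4: a_4=11, p_4 = 11*393 + 95 = 4418, q_4 = 11*91 + 22 = 1023.
  i=5: a_5=7, p_5 = 7*4418 + 393 = 31319, q_5 = 7*1023 + 91 = 7252.

4/1, 13/3, 95/22, 393/91, 4418/1023, 31319/7252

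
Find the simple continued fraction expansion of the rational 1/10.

Run the Euclidean algorithm on 1 and 10; the successive quotients are the partial quotients a_0, a_1, ... (each step inverts the fractional part left over by the previous one):
  1 = 0*10 + 1, so a_0 = 0.
  10 = 10*1 + 0, so a_1 = 10.
The remainder reaches 0 after 2 divisions, so the expansion has 2 partial quotients, read off in order.

[0; 10]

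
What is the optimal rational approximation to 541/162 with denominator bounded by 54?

177/53

Expand x = 541/162 as a continued fraction with the Euclidean algorithm:
  541 = 3*162 + 55, so a_0 = 3.
  162 = 2*55 + 52, so a_1 = 2.
  55 = 1*52 + 3, so a_2 = 1.
  52 = 17*3 + 1, so a_3 = 17.
  3 = 3*1 + 0, so a_4 = 3.
so x = [3; 2, 1, 17, 3].
Convergents (p_i = a_i*p_{i-1} + p_{i-2}, q_i = a_i*q_{i-1} + q_{i-2} with p_{-2}=0, p_{-1}=1, q_{-2}=1, q_{-1}=0), until the denominator exceeds 54:
  i=0: a_0=3, p_0 = 3*1 + 0 = 3, q_0 = 3*0 + 1 = 1.
  i=1: a_1=2, p_1 = 2*3 + 1 = 7, q_1 = 2*1 + 0 = 2.
  i=2: a_2=1, p_2 = 1*7 + 3 = 10, q_2 = 1*2 + 1 = 3.
  i=3: a_3=17, p_3 = 17*10 + 7 = 177, q_3 = 17*3 + 2 = 53.
  i=4: a_4=3, p_4 = 3*177 + 10 = 541, q_4 = 3*53 + 3 = 162.
q_4 = 162 > 54, so the last convergent with denominator <= 54 is p_3/q_3 = 177/53.
The closest fraction with denominator <= 54 is either p_3/q_3 or the intermediate fraction (k*p_3 + p_2)/(k*q_3 + q_2) with the largest k >= 1 whose denominator stays <= 54; these approach x as k grows, and every other convergent or intermediate fraction in range is farther away.
Largest k: floor((54 - q_2)/q_3) = floor((54 - 3)/53) = 0.
Since k = 0, no intermediate fraction beyond p_3/q_3 has denominator <= 54, so the convergent 177/53 is the closest (its error is |541*53 - 177*162|/(162*53) = 1/8586).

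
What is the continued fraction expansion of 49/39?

[1; 3, 1, 9]

Run the Euclidean algorithm on 49 and 39; the successive quotients are the partial quotients a_0, a_1, ... (each step inverts the fractional part left over by the previous one):
  49 = 1*39 + 10, so a_0 = 1.
  39 = 3*10 + 9, so a_1 = 3.
  10 = 1*9 + 1, so a_2 = 1.
  9 = 9*1 + 0, so a_3 = 9.
The remainder reaches 0 after 4 divisions, so the expansion has 4 partial quotients, read off in order.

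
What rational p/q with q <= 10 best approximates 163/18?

91/10

Expand x = 163/18 as a continued fraction with the Euclidean algorithm:
  163 = 9*18 + 1, so a_0 = 9.
  18 = 18*1 + 0, so a_1 = 18.
so x = [9; 18].
Convergents (p_i = a_i*p_{i-1} + p_{i-2}, q_i = a_i*q_{i-1} + q_{i-2} with p_{-2}=0, p_{-1}=1, q_{-2}=1, q_{-1}=0), until the denominator exceeds 10:
  i=0: a_0=9, p_0 = 9*1 + 0 = 9, q_0 = 9*0 + 1 = 1.
  i=1: a_1=18, p_1 = 18*9 + 1 = 163, q_1 = 18*1 + 0 = 18.
q_1 = 18 > 10, so the last convergent with denominator <= 10 is p_0/q_0 = 9/1.
The closest fraction with denominator <= 10 is either p_0/q_0 or the intermediate fraction (k*p_0 + p_{-1})/(k*q_0 + q_{-1}) with the largest k >= 1 whose denominator stays <= 10; these approach x as k grows, and every other convergent or intermediate fraction in range is farther away.
Largest k: floor((10 - q_{-1})/q_0) = floor((10 - 0)/1) = 10 (using the seeds p_{-1} = 1, q_{-1} = 0).
That gives (10*9 + 1)/(10*1 + 0) = 91/10.
Compare the errors: |x - 9/1| = |163*1 - 9*18|/(18*1) = 1/18, and |x - 91/10| = |163*10 - 91*18|/(18*10) = 8/180.
Cross-multiplying, 8*18 = 144 < 180 = 1*180, so 8/180 is smaller: the intermediate fraction 91/10 is closer to x than 9/1.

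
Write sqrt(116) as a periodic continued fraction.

Write x_i = (sqrt(116) + m_i)/d_i with (m_0, d_0) = (0, 1). a_0 = floor(sqrt(116)) = 10, since 10^2 = 100 <= 116 < 121 = 11^2.
Iterate m_{i+1} = d_i*a_i - m_i, d_{i+1} = (116 - m_{i+1}^2)/d_i, a_{i+1} = floor((a_0 + m_{i+1})/d_{i+1}):
  m_1 = 1*10 - 0 = 10, d_1 = (116 - 10^2)/1 = 16/1 = 16, a_1 = floor((10 + 10)/16) = 1.
  m_2 = 16*1 - 10 = 6, d_2 = (116 - 6^2)/16 = 80/16 = 5, a_2 = floor((10 + 6)/5) = 3.
  m_3 = 5*3 - 6 = 9, d_3 = (116 - 9^2)/5 = 35/5 = 7, a_3 = floor((10 + 9)/7) = 2.
  m_4 = 7*2 - 9 = 5, d_4 = (116 - 5^2)/7 = 91/7 = 13, a_4 = floor((10 + 5)/13) = 1.
  m_5 = 13*1 - 5 = 8, d_5 = (116 - 8^2)/13 = 52/13 = 4, a_5 = floor((10 + 8)/4) = 4.
  m_6 = 4*4 - 8 = 8, d_6 = (116 - 8^2)/4 = 52/4 = 13, a_6 = floor((10 + 8)/13) = 1.
  m_7 = 13*1 - 8 = 5, d_7 = (116 - 5^2)/13 = 91/13 = 7, a_7 = floor((10 + 5)/7) = 2.
  m_8 = 7*2 - 5 = 9, d_8 = (116 - 9^2)/7 = 35/7 = 5, a_8 = floor((10 + 9)/5) = 3.
  m_9 = 5*3 - 9 = 6, d_9 = (116 - 6^2)/5 = 80/5 = 16, a_9 = floor((10 + 6)/16) = 1.
  m_10 = 16*1 - 6 = 10, d_10 = (116 - 10^2)/16 = 16/16 = 1, a_10 = floor((10 + 10)/1) = 20.
  m_11 = 1*20 - 10 = 10, d_11 = (116 - 10^2)/1 = 16/1 = 16: (m_11, d_11) = (m_1, d_1) = (10, 16), so from here the quotients repeat a_1, ..., a_10; the period length is 10.
Hence the expansion of sqrt(116) is a_0 = 10 followed by the repeating block 1, 3, 2, 1, 4, 1, 2, 3, 1, 20 (period 10).

[10; (1, 3, 2, 1, 4, 1, 2, 3, 1, 20)]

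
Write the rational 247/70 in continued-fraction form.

Run the Euclidean algorithm on 247 and 70; the successive quotients are the partial quotients a_0, a_1, ... (each step inverts the fractional part left over by the previous one):
  247 = 3*70 + 37, so a_0 = 3.
  70 = 1*37 + 33, so a_1 = 1.
  37 = 1*33 + 4, so a_2 = 1.
  33 = 8*4 + 1, so a_3 = 8.
  4 = 4*1 + 0, so a_4 = 4.
The remainder reaches 0 after 5 divisions, so the expansion has 5 partial quotients, read off in order.

[3; 1, 1, 8, 4]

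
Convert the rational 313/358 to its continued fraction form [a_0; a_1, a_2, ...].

[0; 1, 6, 1, 21, 2]

Run the Euclidean algorithm on 313 and 358; the successive quotients are the partial quotients a_0, a_1, ... (each step inverts the fractional part left over by the previous one):
  313 = 0*358 + 313, so a_0 = 0.
  358 = 1*313 + 45, so a_1 = 1.
  313 = 6*45 + 43, so a_2 = 6.
  45 = 1*43 + 2, so a_3 = 1.
  43 = 21*2 + 1, so a_4 = 21.
  2 = 2*1 + 0, so a_5 = 2.
The remainder reaches 0 after 6 divisions, so the expansion has 6 partial quotients, read off in order.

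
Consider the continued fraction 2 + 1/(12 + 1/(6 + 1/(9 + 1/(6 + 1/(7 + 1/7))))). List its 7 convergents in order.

Using the convergent recurrence p_i = a_i*p_{i-1} + p_{i-2}, q_i = a_i*q_{i-1} + q_{i-2} with p_{-2}=0, p_{-1}=1, q_{-2}=1, q_{-1}=0:
  i=0: a_0=2, p_0 = 2*1 + 0 = 2, q_0 = 2*0 + 1 = 1.
  i=1: a_1=12, p_1 = 12*2 + 1 = 25, q_1 = 12*1 + 0 = 12.
  i=2: a_2=6, p_2 = 6*25 + 2 = 152, q_2 = 6*12 + 1 = 73.
  i=3: a_3=9, p_3 = 9*152 + 25 = 1393, q_3 = 9*73 + 12 = 669.
  i=4: a_4=6, p_4 = 6*1393 + 152 = 8510, q_4 = 6*669 + 73 = 4087.
  i=5: a_5=7, p_5 = 7*8510 + 1393 = 60963, q_5 = 7*4087 + 669 = 29278.
  i=6: a_6=7, p_6 = 7*60963 + 8510 = 435251, q_6 = 7*29278 + 4087 = 209033.

2/1, 25/12, 152/73, 1393/669, 8510/4087, 60963/29278, 435251/209033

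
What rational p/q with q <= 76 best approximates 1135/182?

Expand x = 1135/182 as a continued fraction with the Euclidean algorithm:
  1135 = 6*182 + 43, so a_0 = 6.
  182 = 4*43 + 10, so a_1 = 4.
  43 = 4*10 + 3, so a_2 = 4.
  10 = 3*3 + 1, so a_3 = 3.
  3 = 3*1 + 0, so a_4 = 3.
so x = [6; 4, 4, 3, 3].
Convergents (p_i = a_i*p_{i-1} + p_{i-2}, q_i = a_i*q_{i-1} + q_{i-2} with p_{-2}=0, p_{-1}=1, q_{-2}=1, q_{-1}=0), until the denominator exceeds 76:
  i=0: a_0=6, p_0 = 6*1 + 0 = 6, q_0 = 6*0 + 1 = 1.
  i=1: a_1=4, p_1 = 4*6 + 1 = 25, q_1 = 4*1 + 0 = 4.
  i=2: a_2=4, p_2 = 4*25 + 6 = 106, q_2 = 4*4 + 1 = 17.
  i=3: a_3=3, p_3 = 3*106 + 25 = 343, q_3 = 3*17 + 4 = 55.
  i=4: a_4=3, p_4 = 3*343 + 106 = 1135, q_4 = 3*55 + 17 = 182.
q_4 = 182 > 76, so the last convergent with denominator <= 76 is p_3/q_3 = 343/55.
The closest fraction with denominator <= 76 is either p_3/q_3 or the intermediate fraction (k*p_3 + p_2)/(k*q_3 + q_2) with the largest k >= 1 whose denominator stays <= 76; these approach x as k grows, and every other convergent or intermediate fraction in range is farther away.
Largest k: floor((76 - q_2)/q_3) = floor((76 - 17)/55) = 1.
That gives (1*343 + 106)/(1*55 + 17) = 449/72.
Compare the errors: |x - 343/55| = |1135*55 - 343*182|/(182*55) = 1/10010, and |x - 449/72| = |1135*72 - 449*182|/(182*72) = 2/13104.
Cross-multiplying, 1*13104 = 13104 < 20020 = 2*10010, so 1/10010 is smaller: the convergent 343/55 is closer to x than 449/72.

343/55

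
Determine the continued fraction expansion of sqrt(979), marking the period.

Write x_i = (sqrt(979) + m_i)/d_i with (m_0, d_0) = (0, 1). a_0 = floor(sqrt(979)) = 31, since 31^2 = 961 <= 979 < 1024 = 32^2.
Iterate m_{i+1} = d_i*a_i - m_i, d_{i+1} = (979 - m_{i+1}^2)/d_i, a_{i+1} = floor((a_0 + m_{i+1})/d_{i+1}):
  m_1 = 1*31 - 0 = 31, d_1 = (979 - 31^2)/1 = 18/1 = 18, a_1 = floor((31 + 31)/18) = 3.
  m_2 = 18*3 - 31 = 23, d_2 = (979 - 23^2)/18 = 450/18 = 25, a_2 = floor((31 + 23)/25) = 2.
  m_3 = 25*2 - 23 = 27, d_3 = (979 - 27^2)/25 = 250/25 = 10, a_3 = floor((31 + 27)/10) = 5.
  m_4 = 10*5 - 27 = 23, d_4 = (979 - 23^2)/10 = 450/10 = 45, a_4 = floor((31 + 23)/45) = 1.
  m_5 = 45*1 - 23 = 22, d_5 = (979 - 22^2)/45 = 495/45 = 11, a_5 = floor((31 + 22)/11) = 4.
  m_6 = 11*4 - 22 = 22, d_6 = (979 - 22^2)/11 = 495/11 = 45, a_6 = floor((31 + 22)/45) = 1.
  m_7 = 45*1 - 22 = 23, d_7 = (979 - 23^2)/45 = 450/45 = 10, a_7 = floor((31 + 23)/10) = 5.
  m_8 = 10*5 - 23 = 27, d_8 = (979 - 27^2)/10 = 250/10 = 25, a_8 = floor((31 + 27)/25) = 2.
  m_9 = 25*2 - 27 = 23, d_9 = (979 - 23^2)/25 = 450/25 = 18, a_9 = floor((31 + 23)/18) = 3.
  m_10 = 18*3 - 23 = 31, d_10 = (979 - 31^2)/18 = 18/18 = 1, a_10 = floor((31 + 31)/1) = 62.
  m_11 = 1*62 - 31 = 31, d_11 = (979 - 31^2)/1 = 18/1 = 18: (m_11, d_11) = (m_1, d_1) = (31, 18), so from here the quotients repeat a_1, ..., a_10; the period length is 10.
Hence the expansion of sqrt(979) is a_0 = 31 followed by the repeating block 3, 2, 5, 1, 4, 1, 5, 2, 3, 62 (period 10).

[31; (3, 2, 5, 1, 4, 1, 5, 2, 3, 62)]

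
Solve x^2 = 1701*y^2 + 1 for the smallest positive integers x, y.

First expand sqrt(1701) as a continued fraction. With x_i = (sqrt(1701) + m_i)/d_i and (m_0, d_0) = (0, 1): a_0 = floor(sqrt(1701)) = 41, since 41^2 = 1681 <= 1701 < 1764 = 42^2.
Iterate m_{i+1} = d_i*a_i - m_i, d_{i+1} = (1701 - m_{i+1}^2)/d_i, a_{i+1} = floor((a_0 + m_{i+1})/d_{i+1}):
  m_1 = 1*41 - 0 = 41, d_1 = (1701 - 41^2)/1 = 20/1 = 20, a_1 = floor((41 + 41)/20) = 4.
  m_2 = 20*4 - 41 = 39, d_2 = (1701 - 39^2)/20 = 180/20 = 9, a_2 = floor((41 + 39)/9) = 8.
  m_3 = 9*8 - 39 = 33, d_3 = (1701 - 33^2)/9 = 612/9 = 68, a_3 = floor((41 + 33)/68) = 1.
  m_4 = 68*1 - 33 = 35, d_4 = (1701 - 35^2)/68 = 476/68 = 7, a_4 = floor((41 + 35)/7) = 10.
  m_5 = 7*10 - 35 = 35, d_5 = (1701 - 35^2)/7 = 476/7 = 68, a_5 = floor((41 + 35)/68) = 1.
  m_6 = 68*1 - 35 = 33, d_6 = (1701 - 33^2)/68 = 612/68 = 9, a_6 = floor((41 + 33)/9) = 8.
  m_7 = 9*8 - 33 = 39, d_7 = (1701 - 39^2)/9 = 180/9 = 20, a_7 = floor((41 + 39)/20) = 4.
  m_8 = 20*4 - 39 = 41, d_8 = (1701 - 41^2)/20 = 20/20 = 1, a_8 = floor((41 + 41)/1) = 82.
  m_9 = 1*82 - 41 = 41, d_9 = (1701 - 41^2)/1 = 20/1 = 20: (m_9, d_9) = (m_1, d_1) = (41, 20), so from here the quotients repeat a_1, ..., a_8; the period length is 8.
So sqrt(1701) = [41; (4, 8, 1, 10, 1, 8, 4, 82)] with period length k = 8.
k is even, so the fundamental solution of x^2 - 1701y^2 = 1 is (p_{k-1}, q_{k-1}) = (p_7, q_7); compute convergents through index 7.
Convergents (p_i = a_i*p_{i-1} + p_{i-2}, q_i = a_i*q_{i-1} + q_{i-2} with p_{-2}=0, p_{-1}=1, q_{-2}=1, q_{-1}=0):
  i=0: a_0=41, p_0 = 41*1 + 0 = 41, q_0 = 41*0 + 1 = 1.
  i=1: a_1=4, p_1 = 4*41 + 1 = 165, q_1 = 4*1 + 0 = 4.
  i=2: a_2=8, p_2 = 8*165 + 41 = 1361, q_2 = 8*4 + 1 = 33.
  i=3: a_3=1, p_3 = 1*1361 + 165 = 1526, q_3 = 1*33 + 4 = 37.
  i=4: a_4=10, p_4 = 10*1526 + 1361 = 16621, q_4 = 10*37 + 33 = 403.
  i=5: a_5=1, p_5 = 1*16621 + 1526 = 18147, q_5 = 1*403 + 37 = 440.
  i=6: a_6=8, p_6 = 8*18147 + 16621 = 161797, q_6 = 8*440 + 403 = 3923.
  i=7: a_7=4, p_7 = 4*161797 + 18147 = 665335, q_7 = 4*3923 + 440 = 16132.
Check: 665335^2 - 1701*16132^2 = 442670662225 - 442670662224 = 1, so (x, y) = (665335, 16132) solves the equation, and by the theorem it is the least positive solution.

(x, y) = (665335, 16132)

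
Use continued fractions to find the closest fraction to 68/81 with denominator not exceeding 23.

16/19

Expand x = 68/81 as a continued fraction with the Euclidean algorithm:
  68 = 0*81 + 68, so a_0 = 0.
  81 = 1*68 + 13, so a_1 = 1.
  68 = 5*13 + 3, so a_2 = 5.
  13 = 4*3 + 1, so a_3 = 4.
  3 = 3*1 + 0, so a_4 = 3.
so x = [0; 1, 5, 4, 3].
Convergents (p_i = a_i*p_{i-1} + p_{i-2}, q_i = a_i*q_{i-1} + q_{i-2} with p_{-2}=0, p_{-1}=1, q_{-2}=1, q_{-1}=0), until the denominator exceeds 23:
  i=0: a_0=0, p_0 = 0*1 + 0 = 0, q_0 = 0*0 + 1 = 1.
  i=1: a_1=1, p_1 = 1*0 + 1 = 1, q_1 = 1*1 + 0 = 1.
  i=2: a_2=5, p_2 = 5*1 + 0 = 5, q_2 = 5*1 + 1 = 6.
  i=3: a_3=4, p_3 = 4*5 + 1 = 21, q_3 = 4*6 + 1 = 25.
q_3 = 25 > 23, so the last convergent with denominator <= 23 is p_2/q_2 = 5/6.
The closest fraction with denominator <= 23 is either p_2/q_2 or the intermediate fraction (k*p_2 + p_1)/(k*q_2 + q_1) with the largest k >= 1 whose denominator stays <= 23; these approach x as k grows, and every other convergent or intermediate fraction in range is farther away.
Largest k: floor((23 - q_1)/q_2) = floor((23 - 1)/6) = 3.
That gives (3*5 + 1)/(3*6 + 1) = 16/19.
Compare the errors: |x - 5/6| = |68*6 - 5*81|/(81*6) = 3/486, and |x - 16/19| = |68*19 - 16*81|/(81*19) = 4/1539.
Cross-multiplying, 4*486 = 1944 < 4617 = 3*1539, so 4/1539 is smaller: the intermediate fraction 16/19 is closer to x than 5/6.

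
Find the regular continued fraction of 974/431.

Run the Euclidean algorithm on 974 and 431; the successive quotients are the partial quotients a_0, a_1, ... (each step inverts the fractional part left over by the previous one):
  974 = 2*431 + 112, so a_0 = 2.
  431 = 3*112 + 95, so a_1 = 3.
  112 = 1*95 + 17, so a_2 = 1.
  95 = 5*17 + 10, so a_3 = 5.
  17 = 1*10 + 7, so a_4 = 1.
  10 = 1*7 + 3, so a_5 = 1.
  7 = 2*3 + 1, so a_6 = 2.
  3 = 3*1 + 0, so a_7 = 3.
The remainder reaches 0 after 8 divisions, so the expansion has 8 partial quotients, read off in order.

[2; 3, 1, 5, 1, 1, 2, 3]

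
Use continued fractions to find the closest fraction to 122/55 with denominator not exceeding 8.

11/5

Expand x = 122/55 as a continued fraction with the Euclidean algorithm:
  122 = 2*55 + 12, so a_0 = 2.
  55 = 4*12 + 7, so a_1 = 4.
  12 = 1*7 + 5, so a_2 = 1.
  7 = 1*5 + 2, so a_3 = 1.
  5 = 2*2 + 1, so a_4 = 2.
  2 = 2*1 + 0, so a_5 = 2.
so x = [2; 4, 1, 1, 2, 2].
Convergents (p_i = a_i*p_{i-1} + p_{i-2}, q_i = a_i*q_{i-1} + q_{i-2} with p_{-2}=0, p_{-1}=1, q_{-2}=1, q_{-1}=0), until the denominator exceeds 8:
  i=0: a_0=2, p_0 = 2*1 + 0 = 2, q_0 = 2*0 + 1 = 1.
  i=1: a_1=4, p_1 = 4*2 + 1 = 9, q_1 = 4*1 + 0 = 4.
  i=2: a_2=1, p_2 = 1*9 + 2 = 11, q_2 = 1*4 + 1 = 5.
  i=3: a_3=1, p_3 = 1*11 + 9 = 20, q_3 = 1*5 + 4 = 9.
q_3 = 9 > 8, so the last convergent with denominator <= 8 is p_2/q_2 = 11/5.
The closest fraction with denominator <= 8 is either p_2/q_2 or the intermediate fraction (k*p_2 + p_1)/(k*q_2 + q_1) with the largest k >= 1 whose denominator stays <= 8; these approach x as k grows, and every other convergent or intermediate fraction in range is farther away.
Largest k: floor((8 - q_1)/q_2) = floor((8 - 4)/5) = 0.
Since k = 0, no intermediate fraction beyond p_2/q_2 has denominator <= 8, so the convergent 11/5 is the closest (its error is |122*5 - 11*55|/(55*5) = 5/275).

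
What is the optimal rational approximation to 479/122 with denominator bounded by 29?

Expand x = 479/122 as a continued fraction with the Euclidean algorithm:
  479 = 3*122 + 113, so a_0 = 3.
  122 = 1*113 + 9, so a_1 = 1.
  113 = 12*9 + 5, so a_2 = 12.
  9 = 1*5 + 4, so a_3 = 1.
  5 = 1*4 + 1, so a_4 = 1.
  4 = 4*1 + 0, so a_5 = 4.
so x = [3; 1, 12, 1, 1, 4].
Convergents (p_i = a_i*p_{i-1} + p_{i-2}, q_i = a_i*q_{i-1} + q_{i-2} with p_{-2}=0, p_{-1}=1, q_{-2}=1, q_{-1}=0), until the denominator exceeds 29:
  i=0: a_0=3, p_0 = 3*1 + 0 = 3, q_0 = 3*0 + 1 = 1.
  i=1: a_1=1, p_1 = 1*3 + 1 = 4, q_1 = 1*1 + 0 = 1.
  i=2: a_2=12, p_2 = 12*4 + 3 = 51, q_2 = 12*1 + 1 = 13.
  i=3: a_3=1, p_3 = 1*51 + 4 = 55, q_3 = 1*13 + 1 = 14.
  i=4: a_4=1, p_4 = 1*55 + 51 = 106, q_4 = 1*14 + 13 = 27.
  i=5: a_5=4, p_5 = 4*106 + 55 = 479, q_5 = 4*27 + 14 = 122.
q_5 = 122 > 29, so the last convergent with denominator <= 29 is p_4/q_4 = 106/27.
The closest fraction with denominator <= 29 is either p_4/q_4 or the intermediate fraction (k*p_4 + p_3)/(k*q_4 + q_3) with the largest k >= 1 whose denominator stays <= 29; these approach x as k grows, and every other convergent or intermediate fraction in range is farther away.
Largest k: floor((29 - q_3)/q_4) = floor((29 - 14)/27) = 0.
Since k = 0, no intermediate fraction beyond p_4/q_4 has denominator <= 29, so the convergent 106/27 is the closest (its error is |479*27 - 106*122|/(122*27) = 1/3294).

106/27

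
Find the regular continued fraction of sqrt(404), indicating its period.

Write x_i = (sqrt(404) + m_i)/d_i with (m_0, d_0) = (0, 1). a_0 = floor(sqrt(404)) = 20, since 20^2 = 400 <= 404 < 441 = 21^2.
Iterate m_{i+1} = d_i*a_i - m_i, d_{i+1} = (404 - m_{i+1}^2)/d_i, a_{i+1} = floor((a_0 + m_{i+1})/d_{i+1}):
  m_1 = 1*20 - 0 = 20, d_1 = (404 - 20^2)/1 = 4/1 = 4, a_1 = floor((20 + 20)/4) = 10.
  m_2 = 4*10 - 20 = 20, d_2 = (404 - 20^2)/4 = 4/4 = 1, a_2 = floor((20 + 20)/1) = 40.
  m_3 = 1*40 - 20 = 20, d_3 = (404 - 20^2)/1 = 4/1 = 4: (m_3, d_3) = (m_1, d_1) = (20, 4), so from here the quotients repeat a_1, a_2; the period length is 2.
Hence the expansion of sqrt(404) is a_0 = 20 followed by the repeating block 10, 40 (period 2).

[20; (10, 40)]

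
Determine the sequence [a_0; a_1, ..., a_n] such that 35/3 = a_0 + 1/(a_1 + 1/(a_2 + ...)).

Run the Euclidean algorithm on 35 and 3; the successive quotients are the partial quotients a_0, a_1, ... (each step inverts the fractional part left over by the previous one):
  35 = 11*3 + 2, so a_0 = 11.
  3 = 1*2 + 1, so a_1 = 1.
  2 = 2*1 + 0, so a_2 = 2.
The remainder reaches 0 after 3 divisions, so the expansion has 3 partial quotients, read off in order.

[11; 1, 2]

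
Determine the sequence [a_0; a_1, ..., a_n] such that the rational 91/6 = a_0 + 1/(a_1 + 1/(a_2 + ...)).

Run the Euclidean algorithm on 91 and 6; the successive quotients are the partial quotients a_0, a_1, ... (each step inverts the fractional part left over by the previous one):
  91 = 15*6 + 1, so a_0 = 15.
  6 = 6*1 + 0, so a_1 = 6.
The remainder reaches 0 after 2 divisions, so the expansion has 2 partial quotients, read off in order.

[15; 6]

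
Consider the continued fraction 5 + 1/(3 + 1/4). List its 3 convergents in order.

Using the convergent recurrence p_i = a_i*p_{i-1} + p_{i-2}, q_i = a_i*q_{i-1} + q_{i-2} with p_{-2}=0, p_{-1}=1, q_{-2}=1, q_{-1}=0:
  i=0: a_0=5, p_0 = 5*1 + 0 = 5, q_0 = 5*0 + 1 = 1.
  i=1: a_1=3, p_1 = 3*5 + 1 = 16, q_1 = 3*1 + 0 = 3.
  i=2: a_2=4, p_2 = 4*16 + 5 = 69, q_2 = 4*3 + 1 = 13.

5/1, 16/3, 69/13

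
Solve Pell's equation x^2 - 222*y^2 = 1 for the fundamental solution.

First expand sqrt(222) as a continued fraction. With x_i = (sqrt(222) + m_i)/d_i and (m_0, d_0) = (0, 1): a_0 = floor(sqrt(222)) = 14, since 14^2 = 196 <= 222 < 225 = 15^2.
Iterate m_{i+1} = d_i*a_i - m_i, d_{i+1} = (222 - m_{i+1}^2)/d_i, a_{i+1} = floor((a_0 + m_{i+1})/d_{i+1}):
  m_1 = 1*14 - 0 = 14, d_1 = (222 - 14^2)/1 = 26/1 = 26, a_1 = floor((14 + 14)/26) = 1.
  m_2 = 26*1 - 14 = 12, d_2 = (222 - 12^2)/26 = 78/26 = 3, a_2 = floor((14 + 12)/3) = 8.
  m_3 = 3*8 - 12 = 12, d_3 = (222 - 12^2)/3 = 78/3 = 26, a_3 = floor((14 + 12)/26) = 1.
  m_4 = 26*1 - 12 = 14, d_4 = (222 - 14^2)/26 = 26/26 = 1, a_4 = floor((14 + 14)/1) = 28.
  m_5 = 1*28 - 14 = 14, d_5 = (222 - 14^2)/1 = 26/1 = 26: (m_5, d_5) = (m_1, d_1) = (14, 26), so from here the quotients repeat a_1, ..., a_4; the period length is 4.
So sqrt(222) = [14; (1, 8, 1, 28)] with period length k = 4.
k is even, so the fundamental solution of x^2 - 222y^2 = 1 is (p_{k-1}, q_{k-1}) = (p_3, q_3); compute convergents through index 3.
Convergents (p_i = a_i*p_{i-1} + p_{i-2}, q_i = a_i*q_{i-1} + q_{i-2} with p_{-2}=0, p_{-1}=1, q_{-2}=1, q_{-1}=0):
  i=0: a_0=14, p_0 = 14*1 + 0 = 14, q_0 = 14*0 + 1 = 1.
  i=1: a_1=1, p_1 = 1*14 + 1 = 15, q_1 = 1*1 + 0 = 1.
  i=2: a_2=8, p_2 = 8*15 + 14 = 134, q_2 = 8*1 + 1 = 9.
  i=3: a_3=1, p_3 = 1*134 + 15 = 149, q_3 = 1*9 + 1 = 10.
Check: 149^2 - 222*10^2 = 22201 - 22200 = 1, so (x, y) = (149, 10) solves the equation, and by the theorem it is the least positive solution.

(x, y) = (149, 10)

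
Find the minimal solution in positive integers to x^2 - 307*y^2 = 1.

(x, y) = (88529282, 5052633)

First expand sqrt(307) as a continued fraction. With x_i = (sqrt(307) + m_i)/d_i and (m_0, d_0) = (0, 1): a_0 = floor(sqrt(307)) = 17, since 17^2 = 289 <= 307 < 324 = 18^2.
Iterate m_{i+1} = d_i*a_i - m_i, d_{i+1} = (307 - m_{i+1}^2)/d_i, a_{i+1} = floor((a_0 + m_{i+1})/d_{i+1}):
  m_1 = 1*17 - 0 = 17, d_1 = (307 - 17^2)/1 = 18/1 = 18, a_1 = floor((17 + 17)/18) = 1.
  m_2 = 18*1 - 17 = 1, d_2 = (307 - 1^2)/18 = 306/18 = 17, a_2 = floor((17 + 1)/17) = 1.
  m_3 = 17*1 - 1 = 16, d_3 = (307 - 16^2)/17 = 51/17 = 3, a_3 = floor((17 + 16)/3) = 11.
  m_4 = 3*11 - 16 = 17, d_4 = (307 - 17^2)/3 = 18/3 = 6, a_4 = floor((17 + 17)/6) = 5.
  m_5 = 6*5 - 17 = 13, d_5 = (307 - 13^2)/6 = 138/6 = 23, a_5 = floor((17 + 13)/23) = 1.
  m_6 = 23*1 - 13 = 10, d_6 = (307 - 10^2)/23 = 207/23 = 9, a_6 = floor((17 + 10)/9) = 3.
  m_7 = 9*3 - 10 = 17, d_7 = (307 - 17^2)/9 = 18/9 = 2, a_7 = floor((17 + 17)/2) = 17.
  m_8 = 2*17 - 17 = 17, d_8 = (307 - 17^2)/2 = 18/2 = 9, a_8 = floor((17 + 17)/9) = 3.
  m_9 = 9*3 - 17 = 10, d_9 = (307 - 10^2)/9 = 207/9 = 23, a_9 = floor((17 + 10)/23) = 1.
  m_10 = 23*1 - 10 = 13, d_10 = (307 - 13^2)/23 = 138/23 = 6, a_10 = floor((17 + 13)/6) = 5.
  m_11 = 6*5 - 13 = 17, d_11 = (307 - 17^2)/6 = 18/6 = 3, a_11 = floor((17 + 17)/3) = 11.
  m_12 = 3*11 - 17 = 16, d_12 = (307 - 16^2)/3 = 51/3 = 17, a_12 = floor((17 + 16)/17) = 1.
  m_13 = 17*1 - 16 = 1, d_13 = (307 - 1^2)/17 = 306/17 = 18, a_13 = floor((17 + 1)/18) = 1.
  m_14 = 18*1 - 1 = 17, d_14 = (307 - 17^2)/18 = 18/18 = 1, a_14 = floor((17 + 17)/1) = 34.
  m_15 = 1*34 - 17 = 17, d_15 = (307 - 17^2)/1 = 18/1 = 18: (m_15, d_15) = (m_1, d_1) = (17, 18), so from here the quotients repeat a_1, ..., a_14; the period length is 14.
So sqrt(307) = [17; (1, 1, 11, 5, 1, 3, 17, 3, 1, 5, 11, 1, 1, 34)] with period length k = 14.
k is even, so the fundamental solution of x^2 - 307y^2 = 1 is (p_{k-1}, q_{k-1}) = (p_13, q_13); compute convergents through index 13.
Convergents (p_i = a_i*p_{i-1} + p_{i-2}, q_i = a_i*q_{i-1} + q_{i-2} with p_{-2}=0, p_{-1}=1, q_{-2}=1, q_{-1}=0):
  i=0: a_0=17, p_0 = 17*1 + 0 = 17, q_0 = 17*0 + 1 = 1.
  i=1: a_1=1, p_1 = 1*17 + 1 = 18, q_1 = 1*1 + 0 = 1.
  i=2: a_2=1, p_2 = 1*18 + 17 = 35, q_2 = 1*1 + 1 = 2.
  i=3: a_3=11, p_3 = 11*35 + 18 = 403, q_3 = 11*2 + 1 = 23.
  i=4: a_4=5, p_4 = 5*403 + 35 = 2050, q_4 = 5*23 + 2 = 117.
  i=5: a_5=1, p_5 = 1*2050 + 403 = 2453, q_5 = 1*117 + 23 = 140.
  i=6: a_6=3, p_6 = 3*2453 + 2050 = 9409, q_6 = 3*140 + 117 = 537.
  i=7: a_7=17, p_7 = 17*9409 + 2453 = 162406, q_7 = 17*537 + 140 = 9269.
  i=8: a_8=3, p_8 = 3*162406 + 9409 = 496627, q_8 = 3*9269 + 537 = 28344.
  i=9: a_9=1, p_9 = 1*496627 + 162406 = 659033, q_9 = 1*28344 + 9269 = 37613.
  i=10: a_10=5, p_10 = 5*659033 + 496627 = 3791792, q_10 = 5*37613 + 28344 = 216409.
  i=11: a_11=11, p_11 = 11*3791792 + 659033 = 42368745, q_11 = 11*216409 + 37613 = 2418112.
  i=12: a_12=1, p_12 = 1*42368745 + 3791792 = 46160537, q_12 = 1*2418112 + 216409 = 2634521.
  i=13: a_13=1, p_13 = 1*46160537 + 42368745 = 88529282, q_13 = 1*2634521 + 2418112 = 5052633.
Check: 88529282^2 - 307*5052633^2 = 7837433771435524 - 7837433771435523 = 1, so (x, y) = (88529282, 5052633) solves the equation, and by the theorem it is the least positive solution.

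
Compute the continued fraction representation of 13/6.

[2; 6]

Run the Euclidean algorithm on 13 and 6; the successive quotients are the partial quotients a_0, a_1, ... (each step inverts the fractional part left over by the previous one):
  13 = 2*6 + 1, so a_0 = 2.
  6 = 6*1 + 0, so a_1 = 6.
The remainder reaches 0 after 2 divisions, so the expansion has 2 partial quotients, read off in order.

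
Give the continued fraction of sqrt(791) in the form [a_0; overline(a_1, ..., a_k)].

[28; overline(8, 56)]

Write x_i = (sqrt(791) + m_i)/d_i with (m_0, d_0) = (0, 1). a_0 = floor(sqrt(791)) = 28, since 28^2 = 784 <= 791 < 841 = 29^2.
Iterate m_{i+1} = d_i*a_i - m_i, d_{i+1} = (791 - m_{i+1}^2)/d_i, a_{i+1} = floor((a_0 + m_{i+1})/d_{i+1}):
  m_1 = 1*28 - 0 = 28, d_1 = (791 - 28^2)/1 = 7/1 = 7, a_1 = floor((28 + 28)/7) = 8.
  m_2 = 7*8 - 28 = 28, d_2 = (791 - 28^2)/7 = 7/7 = 1, a_2 = floor((28 + 28)/1) = 56.
  m_3 = 1*56 - 28 = 28, d_3 = (791 - 28^2)/1 = 7/1 = 7: (m_3, d_3) = (m_1, d_1) = (28, 7), so from here the quotients repeat a_1, a_2; the period length is 2.
Hence the expansion of sqrt(791) is a_0 = 28 followed by the repeating block 8, 56 (period 2).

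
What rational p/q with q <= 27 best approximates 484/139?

94/27

Expand x = 484/139 as a continued fraction with the Euclidean algorithm:
  484 = 3*139 + 67, so a_0 = 3.
  139 = 2*67 + 5, so a_1 = 2.
  67 = 13*5 + 2, so a_2 = 13.
  5 = 2*2 + 1, so a_3 = 2.
  2 = 2*1 + 0, so a_4 = 2.
so x = [3; 2, 13, 2, 2].
Convergents (p_i = a_i*p_{i-1} + p_{i-2}, q_i = a_i*q_{i-1} + q_{i-2} with p_{-2}=0, p_{-1}=1, q_{-2}=1, q_{-1}=0), until the denominator exceeds 27:
  i=0: a_0=3, p_0 = 3*1 + 0 = 3, q_0 = 3*0 + 1 = 1.
  i=1: a_1=2, p_1 = 2*3 + 1 = 7, q_1 = 2*1 + 0 = 2.
  i=2: a_2=13, p_2 = 13*7 + 3 = 94, q_2 = 13*2 + 1 = 27.
  i=3: a_3=2, p_3 = 2*94 + 7 = 195, q_3 = 2*27 + 2 = 56.
q_3 = 56 > 27, so the last convergent with denominator <= 27 is p_2/q_2 = 94/27.
The closest fraction with denominator <= 27 is either p_2/q_2 or the intermediate fraction (k*p_2 + p_1)/(k*q_2 + q_1) with the largest k >= 1 whose denominator stays <= 27; these approach x as k grows, and every other convergent or intermediate fraction in range is farther away.
Largest k: floor((27 - q_1)/q_2) = floor((27 - 2)/27) = 0.
Since k = 0, no intermediate fraction beyond p_2/q_2 has denominator <= 27, so the convergent 94/27 is the closest (its error is |484*27 - 94*139|/(139*27) = 2/3753).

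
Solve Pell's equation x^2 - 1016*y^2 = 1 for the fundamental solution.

First expand sqrt(1016) as a continued fraction. With x_i = (sqrt(1016) + m_i)/d_i and (m_0, d_0) = (0, 1): a_0 = floor(sqrt(1016)) = 31, since 31^2 = 961 <= 1016 < 1024 = 32^2.
Iterate m_{i+1} = d_i*a_i - m_i, d_{i+1} = (1016 - m_{i+1}^2)/d_i, a_{i+1} = floor((a_0 + m_{i+1})/d_{i+1}):
  m_1 = 1*31 - 0 = 31, d_1 = (1016 - 31^2)/1 = 55/1 = 55, a_1 = floor((31 + 31)/55) = 1.
  m_2 = 55*1 - 31 = 24, d_2 = (1016 - 24^2)/55 = 440/55 = 8, a_2 = floor((31 + 24)/8) = 6.
  m_3 = 8*6 - 24 = 24, d_3 = (1016 - 24^2)/8 = 440/8 = 55, a_3 = floor((31 + 24)/55) = 1.
  m_4 = 55*1 - 24 = 31, d_4 = (1016 - 31^2)/55 = 55/55 = 1, a_4 = floor((31 + 31)/1) = 62.
  m_5 = 1*62 - 31 = 31, d_5 = (1016 - 31^2)/1 = 55/1 = 55: (m_5, d_5) = (m_1, d_1) = (31, 55), so from here the quotients repeat a_1, ..., a_4; the period length is 4.
So sqrt(1016) = [31; (1, 6, 1, 62)] with period length k = 4.
k is even, so the fundamental solution of x^2 - 1016y^2 = 1 is (p_{k-1}, q_{k-1}) = (p_3, q_3); compute convergents through index 3.
Convergents (p_i = a_i*p_{i-1} + p_{i-2}, q_i = a_i*q_{i-1} + q_{i-2} with p_{-2}=0, p_{-1}=1, q_{-2}=1, q_{-1}=0):
  i=0: a_0=31, p_0 = 31*1 + 0 = 31, q_0 = 31*0 + 1 = 1.
  i=1: a_1=1, p_1 = 1*31 + 1 = 32, q_1 = 1*1 + 0 = 1.
  i=2: a_2=6, p_2 = 6*32 + 31 = 223, q_2 = 6*1 + 1 = 7.
  i=3: a_3=1, p_3 = 1*223 + 32 = 255, q_3 = 1*7 + 1 = 8.
Check: 255^2 - 1016*8^2 = 65025 - 65024 = 1, so (x, y) = (255, 8) solves the equation, and by the theorem it is the least positive solution.

(x, y) = (255, 8)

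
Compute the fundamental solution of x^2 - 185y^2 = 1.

First expand sqrt(185) as a continued fraction. With x_i = (sqrt(185) + m_i)/d_i and (m_0, d_0) = (0, 1): a_0 = floor(sqrt(185)) = 13, since 13^2 = 169 <= 185 < 196 = 14^2.
Iterate m_{i+1} = d_i*a_i - m_i, d_{i+1} = (185 - m_{i+1}^2)/d_i, a_{i+1} = floor((a_0 + m_{i+1})/d_{i+1}):
  m_1 = 1*13 - 0 = 13, d_1 = (185 - 13^2)/1 = 16/1 = 16, a_1 = floor((13 + 13)/16) = 1.
  m_2 = 16*1 - 13 = 3, d_2 = (185 - 3^2)/16 = 176/16 = 11, a_2 = floor((13 + 3)/11) = 1.
  m_3 = 11*1 - 3 = 8, d_3 = (185 - 8^2)/11 = 121/11 = 11, a_3 = floor((13 + 8)/11) = 1.
  m_4 = 11*1 - 8 = 3, d_4 = (185 - 3^2)/11 = 176/11 = 16, a_4 = floor((13 + 3)/16) = 1.
  m_5 = 16*1 - 3 = 13, d_5 = (185 - 13^2)/16 = 16/16 = 1, a_5 = floor((13 + 13)/1) = 26.
  m_6 = 1*26 - 13 = 13, d_6 = (185 - 13^2)/1 = 16/1 = 16: (m_6, d_6) = (m_1, d_1) = (13, 16), so from here the quotients repeat a_1, ..., a_5; the period length is 5.
So sqrt(185) = [13; (1, 1, 1, 1, 26)] with period length k = 5.
k is odd, so (p_{k-1}, q_{k-1}) only solves x^2 - 185y^2 = -1 and the fundamental solution of x^2 - 185y^2 = 1 is (p_{2k-1}, q_{2k-1}) = (p_9, q_9); compute convergents through index 9, running through the period twice.
Convergents (p_i = a_i*p_{i-1} + p_{i-2}, q_i = a_i*q_{i-1} + q_{i-2} with p_{-2}=0, p_{-1}=1, q_{-2}=1, q_{-1}=0):
  i=0: a_0=13, p_0 = 13*1 + 0 = 13, q_0 = 13*0 + 1 = 1.
  i=1: a_1=1, p_1 = 1*13 + 1 = 14, q_1 = 1*1 + 0 = 1.
  i=2: a_2=1, p_2 = 1*14 + 13 = 27, q_2 = 1*1 + 1 = 2.
  i=3: a_3=1, p_3 = 1*27 + 14 = 41, q_3 = 1*2 + 1 = 3.
  i=4: a_4=1, p_4 = 1*41 + 27 = 68, q_4 = 1*3 + 2 = 5.
  i=5: a_5=26, p_5 = 26*68 + 41 = 1809, q_5 = 26*5 + 3 = 133.
  i=6: a_6=1, p_6 = 1*1809 + 68 = 1877, q_6 = 1*133 + 5 = 138.
  i=7: a_7=1, p_7 = 1*1877 + 1809 = 3686, q_7 = 1*138 + 133 = 271.
  i=8: a_8=1, p_8 = 1*3686 + 1877 = 5563, q_8 = 1*271 + 138 = 409.
  i=9: a_9=1, p_9 = 1*5563 + 3686 = 9249, q_9 = 1*409 + 271 = 680.
Indeed p_4^2 - 185*q_4^2 = 4624 - 4625 = -1, not +1.
Check: 9249^2 - 185*680^2 = 85544001 - 85544000 = 1, so (x, y) = (9249, 680) solves the equation, and by the theorem it is the least positive solution.

(x, y) = (9249, 680)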